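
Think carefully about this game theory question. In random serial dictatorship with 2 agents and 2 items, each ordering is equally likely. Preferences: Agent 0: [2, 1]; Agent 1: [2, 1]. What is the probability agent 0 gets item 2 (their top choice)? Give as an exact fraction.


Step 1: Agent 0 wants item 2
Step 2: There are 2 possible orderings of agents
Step 3: In 1 orderings, agent 0 gets item 2
Step 4: Probability = 1/2

1/2


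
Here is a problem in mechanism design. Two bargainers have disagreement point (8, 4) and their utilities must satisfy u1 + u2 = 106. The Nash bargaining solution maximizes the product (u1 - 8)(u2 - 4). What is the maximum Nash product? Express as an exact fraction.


Step 1: The Nash solution splits surplus symmetrically above the disagreement point
Step 2: u1 = (total + d1 - d2)/2 = (106 + 8 - 4)/2 = 55
Step 3: u2 = (total - d1 + d2)/2 = (106 - 8 + 4)/2 = 51
Step 4: Nash product = (55 - 8) * (51 - 4)
Step 5: = 47 * 47 = 2209

2209


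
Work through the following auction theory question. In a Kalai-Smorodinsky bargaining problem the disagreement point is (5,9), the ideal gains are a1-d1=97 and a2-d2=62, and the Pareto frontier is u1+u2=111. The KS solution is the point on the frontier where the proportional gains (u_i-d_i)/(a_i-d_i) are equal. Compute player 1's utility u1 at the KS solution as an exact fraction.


Step 1: At the KS point, (u1-d1)/r1 = (u2-d2)/r2 = t and u1+u2 = 111
Step 2: u1 = d1 + r1*t and u2 = d2 + r2*t, so (d1 + r1*t) + (d2 + r2*t) = 111
Step 3: t = (111 - 5 - 9)/(97 + 62) = 97/159
Step 4: u1 = d1 + r1*t = 5 + 97 * 97/159 = 10204/159
Step 5: (Check: u2 = d2 + r2*t = 7445/159; u1+u2 = 10204/159 + 7445/159 = 111, on the frontier.)

10204/159


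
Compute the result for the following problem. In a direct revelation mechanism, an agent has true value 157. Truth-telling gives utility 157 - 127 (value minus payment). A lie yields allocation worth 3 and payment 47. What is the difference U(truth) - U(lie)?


Step 1: U(truth) = value - payment = 157 - 127 = 30
Step 2: U(lie) = allocation - payment = 3 - 47 = -44
Step 3: IC gap = 30 - (-44) = 74

74


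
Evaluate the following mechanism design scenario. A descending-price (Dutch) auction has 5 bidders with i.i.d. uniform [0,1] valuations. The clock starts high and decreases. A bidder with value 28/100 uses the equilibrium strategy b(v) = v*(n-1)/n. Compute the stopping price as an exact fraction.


Step 1: Dutch auctions are strategically equivalent to first-price auctions
Step 2: The equilibrium bid is b(v) = v*(n-1)/n
Step 3: b = 7/25 * 4/5
Step 4: b = 28/125

28/125


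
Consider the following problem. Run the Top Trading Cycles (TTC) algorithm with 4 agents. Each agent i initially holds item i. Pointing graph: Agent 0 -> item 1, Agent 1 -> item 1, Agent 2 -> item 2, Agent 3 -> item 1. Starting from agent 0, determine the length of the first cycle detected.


Step 1: Trace the pointer graph from agent 0: 0 -> 1 -> 1
Step 2: A cycle is detected when we revisit agent 1
Step 3: The cycle is: 1 -> 1
Step 4: Cycle length = 1

1


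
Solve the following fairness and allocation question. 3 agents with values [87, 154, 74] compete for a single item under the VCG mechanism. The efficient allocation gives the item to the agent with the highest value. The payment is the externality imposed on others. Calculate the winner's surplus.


Step 1: The winner is the agent with the highest value: agent 1 with value 154
Step 2: Values of other agents: [87, 74]
Step 3: VCG payment = max of others' values = 87
Step 4: Surplus = 154 - 87 = 67

67


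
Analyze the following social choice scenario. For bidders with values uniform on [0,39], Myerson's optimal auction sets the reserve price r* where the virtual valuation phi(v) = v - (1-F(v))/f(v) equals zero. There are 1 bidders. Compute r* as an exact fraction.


Step 1: For U[0,39], F(v) = v/39 and f(v) = 1/39
Step 2: phi(v) = v - (1 - v/39)/(1/39) = v - (39 - v) = 2v - 39
Step 3: Set phi(r*) = 0: 2r* - 39 = 0
Step 4: r* = 39/2 (the number of bidders n = 1 does not enter)

39/2


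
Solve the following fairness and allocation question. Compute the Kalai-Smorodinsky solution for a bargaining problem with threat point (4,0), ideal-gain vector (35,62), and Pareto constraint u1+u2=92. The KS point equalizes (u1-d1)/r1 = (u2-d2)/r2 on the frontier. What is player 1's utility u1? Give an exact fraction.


Step 1: At the KS point, (u1-d1)/r1 = (u2-d2)/r2 = t and u1+u2 = 92
Step 2: u1 = d1 + r1*t and u2 = d2 + r2*t, so (d1 + r1*t) + (d2 + r2*t) = 92
Step 3: t = (92 - 4 - 0)/(35 + 62) = 88/97
Step 4: u1 = d1 + r1*t = 4 + 35 * 88/97 = 3468/97
Step 5: (Check: u2 = d2 + r2*t = 5456/97; u1+u2 = 3468/97 + 5456/97 = 92, on the frontier.)

3468/97


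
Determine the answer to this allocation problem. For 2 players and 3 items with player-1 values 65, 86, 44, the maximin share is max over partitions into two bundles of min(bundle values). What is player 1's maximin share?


Step 1: Item values = 65, 86, 44
Step 2: Enumerate all 2-bundle partitions and take the smaller bundle:
  Partition 1: {65} vs {86,44} -> bundles 65, 130; min = 65
  Partition 2: {86} vs {65,44} -> bundles 86, 109; min = 86
  Partition 3: {44} vs {65,86} -> bundles 44, 151; min = 44
Step 3: MMS = max(65, 86, 44) = 86

86


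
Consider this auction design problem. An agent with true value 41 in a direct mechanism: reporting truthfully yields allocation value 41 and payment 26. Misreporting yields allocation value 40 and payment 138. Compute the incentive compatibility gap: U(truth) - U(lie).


Step 1: U(truth) = value - payment = 41 - 26 = 15
Step 2: U(lie) = allocation - payment = 40 - 138 = -98
Step 3: IC gap = 15 - (-98) = 113

113


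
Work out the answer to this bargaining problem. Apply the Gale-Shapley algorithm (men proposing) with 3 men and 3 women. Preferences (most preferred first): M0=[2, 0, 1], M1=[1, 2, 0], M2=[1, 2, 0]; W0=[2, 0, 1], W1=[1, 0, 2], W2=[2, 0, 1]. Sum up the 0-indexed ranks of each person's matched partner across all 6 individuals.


Step 1: Run Gale-Shapley (men propose, women hold best offer):
  M0 proposes to W2; she accepts
  M1 proposes to W1; she accepts
  M2 proposes to W1; rejected
  M2 proposes to W2; she switches from M0
  M0 proposes to W0; she accepts
Step 2: Final matching: W0-M0, W1-M1, W2-M2
Step 3: 0-indexed ranks (man's rank of his match, then woman's): 1 + 1 + 0 + 0 + 1 + 0
Step 4: Total rank sum = 3

3


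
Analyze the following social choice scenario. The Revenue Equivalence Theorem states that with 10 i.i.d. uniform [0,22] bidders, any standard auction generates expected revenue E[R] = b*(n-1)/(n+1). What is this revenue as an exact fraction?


Step 1: By Revenue Equivalence, expected revenue = b*(n-1)/(n+1)
Step 2: Substituting n = 10, b = 22
Step 3: Revenue = 22*(10-1)/(10+1) = 22*9/11
Step 4: Revenue = 198/11 = 18

18


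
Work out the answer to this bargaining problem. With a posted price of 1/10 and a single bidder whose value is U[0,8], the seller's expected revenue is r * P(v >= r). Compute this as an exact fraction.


Step 1: Posted price r = 1/10, value support [0,8]
Step 2: P(v >= r) = (8 - 1/10)/8 = 79/80
Step 3: Expected revenue = r * P(v >= r) = 1/10 * 79/80
Step 4: Revenue = 79/800

79/800


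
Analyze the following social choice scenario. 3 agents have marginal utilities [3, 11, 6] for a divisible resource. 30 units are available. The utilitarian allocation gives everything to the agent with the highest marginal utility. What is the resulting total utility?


Step 1: The marginal utilities are [3, 11, 6]
Step 2: The highest marginal utility is 11
Step 3: All 30 units go to that agent
Step 4: Total utility = 11 * 30 = 330

330


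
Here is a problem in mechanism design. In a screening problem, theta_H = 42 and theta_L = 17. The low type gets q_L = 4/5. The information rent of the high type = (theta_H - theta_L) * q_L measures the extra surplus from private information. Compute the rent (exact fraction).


Step 1: theta_H - theta_L = 42 - 17 = 25
Step 2: Information rent = (theta_H - theta_L) * q_L
Step 3: = 25 * 4/5
Step 4: = 20

20


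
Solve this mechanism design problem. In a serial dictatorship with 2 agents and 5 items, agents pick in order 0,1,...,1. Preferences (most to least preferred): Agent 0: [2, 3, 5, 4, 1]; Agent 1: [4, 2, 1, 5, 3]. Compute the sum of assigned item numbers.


Step 1: Agent 0 picks item 2
Step 2: Agent 1 picks item 4
Step 3: Sum = 2 + 4 = 6

6


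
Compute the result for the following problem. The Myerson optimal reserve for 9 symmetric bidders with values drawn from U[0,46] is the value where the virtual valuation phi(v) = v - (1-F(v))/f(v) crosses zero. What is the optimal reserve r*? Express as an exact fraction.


Step 1: For U[0,46], F(v) = v/46 and f(v) = 1/46
Step 2: phi(v) = v - (1 - v/46)/(1/46) = v - (46 - v) = 2v - 46
Step 3: Set phi(r*) = 0: 2r* - 46 = 0
Step 4: r* = 46/2 = 23 (the number of bidders n = 9 does not enter)

23


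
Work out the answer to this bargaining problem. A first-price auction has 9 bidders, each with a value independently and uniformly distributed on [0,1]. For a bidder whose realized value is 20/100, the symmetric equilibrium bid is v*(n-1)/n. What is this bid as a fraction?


Step 1: The symmetric BNE bidding function is b(v) = v * (n-1) / n
Step 2: Substitute v = 1/5 and n = 9
Step 3: b = 1/5 * 8/9
Step 4: b = 8/45

8/45


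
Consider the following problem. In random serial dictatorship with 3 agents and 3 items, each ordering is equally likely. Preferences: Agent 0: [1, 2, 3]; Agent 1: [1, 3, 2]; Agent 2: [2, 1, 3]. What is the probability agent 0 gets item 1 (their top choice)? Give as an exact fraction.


Step 1: Agent 0 wants item 1
Step 2: There are 6 possible orderings of agents
Step 3: In 3 orderings, agent 0 gets item 1
Step 4: Probability = 3/6 = 1/2

1/2


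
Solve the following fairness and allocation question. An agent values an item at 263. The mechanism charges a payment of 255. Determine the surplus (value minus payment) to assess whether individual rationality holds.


Step 1: Surplus = value - payment = 263 - 255 = 8
Step 2: IR is satisfied (surplus >= 0)

8


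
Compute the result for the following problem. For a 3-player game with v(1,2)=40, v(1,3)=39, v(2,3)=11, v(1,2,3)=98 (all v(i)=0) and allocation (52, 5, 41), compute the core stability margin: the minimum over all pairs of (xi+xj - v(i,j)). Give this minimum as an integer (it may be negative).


Step 1: Slack for coalition (1,2): x1+x2 - v12 = 57 - 40 = 17
Step 2: Slack for coalition (1,3): x1+x3 - v13 = 93 - 39 = 54
Step 3: Slack for coalition (2,3): x2+x3 - v23 = 46 - 11 = 35
Step 4: Minimum slack = min(17, 54, 35) = 17, attained by (1,2); no pair can gain by deviating, so the allocation is in the core

17


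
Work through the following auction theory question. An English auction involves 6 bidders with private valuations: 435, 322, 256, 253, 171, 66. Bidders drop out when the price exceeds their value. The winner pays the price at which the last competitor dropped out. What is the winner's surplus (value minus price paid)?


Step 1: Identify the highest value: 435
Step 2: Identify the second-highest value: 322
Step 3: The final price = second-highest value = 322
Step 4: Surplus = 435 - 322 = 113

113


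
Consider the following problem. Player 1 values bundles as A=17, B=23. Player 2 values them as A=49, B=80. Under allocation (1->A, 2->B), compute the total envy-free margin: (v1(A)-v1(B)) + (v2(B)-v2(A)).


Step 1: Player 1's margin = v1(A) - v1(B) = 17 - 23 = -6
Step 2: Player 2's margin = v2(B) - v2(A) = 80 - 49 = 31
Step 3: Total margin = -6 + 31 = 25

25


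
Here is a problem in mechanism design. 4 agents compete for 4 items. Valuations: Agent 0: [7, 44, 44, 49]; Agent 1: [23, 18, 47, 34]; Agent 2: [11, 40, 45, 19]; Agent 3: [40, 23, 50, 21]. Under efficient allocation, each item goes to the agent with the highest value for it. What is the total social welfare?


Step 1: For each item, find the maximum value among all agents.
Step 2: Item 0 -> Agent 3 (value 40)
Step 3: Item 1 -> Agent 0 (value 44)
Step 4: Item 2 -> Agent 3 (value 50)
Step 5: Item 3 -> Agent 0 (value 49)
Step 6: Total welfare = 40 + 44 + 50 + 49 = 183

183


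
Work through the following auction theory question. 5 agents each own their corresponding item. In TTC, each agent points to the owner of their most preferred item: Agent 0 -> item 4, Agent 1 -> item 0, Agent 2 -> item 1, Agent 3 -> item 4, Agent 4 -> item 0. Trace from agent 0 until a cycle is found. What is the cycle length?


Step 1: Trace the pointer graph from agent 0: 0 -> 4 -> 0
Step 2: A cycle is detected when we revisit agent 0
Step 3: The cycle is: 0 -> 4 -> 0
Step 4: Cycle length = 2

2


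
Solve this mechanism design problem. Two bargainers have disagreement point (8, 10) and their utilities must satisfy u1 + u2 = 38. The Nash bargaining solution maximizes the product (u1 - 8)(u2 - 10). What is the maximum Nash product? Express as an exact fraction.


Step 1: The Nash solution splits surplus symmetrically above the disagreement point
Step 2: u1 = (total + d1 - d2)/2 = (38 + 8 - 10)/2 = 18
Step 3: u2 = (total - d1 + d2)/2 = (38 - 8 + 10)/2 = 20
Step 4: Nash product = (18 - 8) * (20 - 10)
Step 5: = 10 * 10 = 100

100


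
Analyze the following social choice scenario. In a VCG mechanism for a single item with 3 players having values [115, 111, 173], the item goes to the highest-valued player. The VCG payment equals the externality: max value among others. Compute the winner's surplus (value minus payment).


Step 1: The winner is the agent with the highest value: agent 2 with value 173
Step 2: Values of other agents: [115, 111]
Step 3: VCG payment = max of others' values = 115
Step 4: Surplus = 173 - 115 = 58

58


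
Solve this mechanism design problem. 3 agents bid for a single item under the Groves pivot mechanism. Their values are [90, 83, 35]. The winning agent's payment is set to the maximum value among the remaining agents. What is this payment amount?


Step 1: The efficient winner is agent 0 with value 90
Step 2: Other agents' values: [83, 35]
Step 3: Pivot payment = max(others) = 83
Step 4: The winner pays 83

83


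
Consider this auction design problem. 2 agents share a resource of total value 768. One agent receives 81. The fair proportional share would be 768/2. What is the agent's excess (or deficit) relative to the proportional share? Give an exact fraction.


Step 1: Proportional share = 768/2 = 384
Step 2: Agent's actual allocation = 81
Step 3: Excess = 81 - 384 = -303

-303


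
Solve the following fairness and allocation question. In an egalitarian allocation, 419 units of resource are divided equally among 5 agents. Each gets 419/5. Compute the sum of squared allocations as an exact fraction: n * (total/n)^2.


Step 1: Each agent's share = 419/5
Step 2: Square of each share = (419/5)^2 = 175561/25
Step 3: Sum of squares = 5 * 175561/25 = 175561/5

175561/5


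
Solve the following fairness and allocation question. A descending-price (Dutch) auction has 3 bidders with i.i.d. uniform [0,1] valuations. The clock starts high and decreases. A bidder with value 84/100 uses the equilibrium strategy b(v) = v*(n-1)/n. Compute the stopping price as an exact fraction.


Step 1: Dutch auctions are strategically equivalent to first-price auctions
Step 2: The equilibrium bid is b(v) = v*(n-1)/n
Step 3: b = 21/25 * 2/3
Step 4: b = 14/25

14/25


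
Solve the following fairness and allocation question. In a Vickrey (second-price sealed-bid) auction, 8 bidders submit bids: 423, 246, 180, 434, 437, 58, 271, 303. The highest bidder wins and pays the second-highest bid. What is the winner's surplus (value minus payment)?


Step 1: Sort bids in descending order: 437, 434, 423, 303, 271, 246, 180, 58
Step 2: The winning bid is the highest: 437
Step 3: The payment equals the second-highest bid: 434
Step 4: Surplus = winner's bid - payment = 437 - 434 = 3

3


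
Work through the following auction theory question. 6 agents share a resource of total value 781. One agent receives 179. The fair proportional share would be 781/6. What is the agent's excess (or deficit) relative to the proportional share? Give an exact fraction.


Step 1: Proportional share = 781/6
Step 2: Agent's actual allocation = 179
Step 3: Excess = 179 - 781/6 = 293/6

293/6


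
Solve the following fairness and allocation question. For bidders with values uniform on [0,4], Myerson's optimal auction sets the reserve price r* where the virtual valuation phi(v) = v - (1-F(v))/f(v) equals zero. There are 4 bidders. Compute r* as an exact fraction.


Step 1: For U[0,4], F(v) = v/4 and f(v) = 1/4
Step 2: phi(v) = v - (1 - v/4)/(1/4) = v - (4 - v) = 2v - 4
Step 3: Set phi(r*) = 0: 2r* - 4 = 0
Step 4: r* = 4/2 = 2 (the number of bidders n = 4 does not enter)

2


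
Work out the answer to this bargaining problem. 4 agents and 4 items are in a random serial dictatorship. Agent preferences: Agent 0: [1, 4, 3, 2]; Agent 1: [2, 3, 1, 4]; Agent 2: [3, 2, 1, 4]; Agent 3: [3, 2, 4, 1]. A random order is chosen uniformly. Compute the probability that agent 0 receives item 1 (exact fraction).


Step 1: Agent 0 wants item 1
Step 2: There are 24 possible orderings of agents
Step 3: In 20 orderings, agent 0 gets item 1
Step 4: Probability = 20/24 = 5/6

5/6


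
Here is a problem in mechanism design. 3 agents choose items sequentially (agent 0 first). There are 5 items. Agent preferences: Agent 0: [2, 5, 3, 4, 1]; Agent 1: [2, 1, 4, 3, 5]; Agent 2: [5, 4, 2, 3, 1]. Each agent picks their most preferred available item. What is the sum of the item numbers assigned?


Step 1: Agent 0 picks item 2
Step 2: Agent 1 picks item 1
Step 3: Agent 2 picks item 5
Step 4: Sum = 2 + 1 + 5 = 8

8


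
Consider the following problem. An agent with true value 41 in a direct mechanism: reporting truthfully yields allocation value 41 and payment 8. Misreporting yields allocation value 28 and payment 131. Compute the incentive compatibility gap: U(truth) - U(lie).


Step 1: U(truth) = value - payment = 41 - 8 = 33
Step 2: U(lie) = allocation - payment = 28 - 131 = -103
Step 3: IC gap = 33 - (-103) = 136

136


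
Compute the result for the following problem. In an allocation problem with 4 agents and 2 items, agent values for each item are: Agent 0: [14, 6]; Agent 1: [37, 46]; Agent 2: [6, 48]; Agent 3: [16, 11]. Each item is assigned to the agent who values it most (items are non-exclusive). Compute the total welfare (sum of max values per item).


Step 1: For each item, find the maximum value among all agents.
Step 2: Item 0 -> Agent 1 (value 37)
Step 3: Item 1 -> Agent 2 (value 48)
Step 4: Total welfare = 37 + 48 = 85

85


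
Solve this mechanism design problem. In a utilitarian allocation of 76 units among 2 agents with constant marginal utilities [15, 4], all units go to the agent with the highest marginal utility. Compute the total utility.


Step 1: The marginal utilities are [15, 4]
Step 2: The highest marginal utility is 15
Step 3: All 76 units go to that agent
Step 4: Total utility = 15 * 76 = 1140

1140


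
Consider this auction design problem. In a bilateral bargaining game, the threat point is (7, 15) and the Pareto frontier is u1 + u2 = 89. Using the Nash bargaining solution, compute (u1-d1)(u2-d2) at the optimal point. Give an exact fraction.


Step 1: The Nash solution splits surplus symmetrically above the disagreement point
Step 2: u1 = (total + d1 - d2)/2 = (89 + 7 - 15)/2 = 81/2
Step 3: u2 = (total - d1 + d2)/2 = (89 - 7 + 15)/2 = 97/2
Step 4: Nash product = (81/2 - 7) * (97/2 - 15)
Step 5: = 67/2 * 67/2 = 4489/4

4489/4


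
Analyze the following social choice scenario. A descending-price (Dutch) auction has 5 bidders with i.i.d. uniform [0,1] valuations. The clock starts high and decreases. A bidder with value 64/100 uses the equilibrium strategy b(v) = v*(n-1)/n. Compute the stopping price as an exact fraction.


Step 1: Dutch auctions are strategically equivalent to first-price auctions
Step 2: The equilibrium bid is b(v) = v*(n-1)/n
Step 3: b = 16/25 * 4/5
Step 4: b = 64/125

64/125


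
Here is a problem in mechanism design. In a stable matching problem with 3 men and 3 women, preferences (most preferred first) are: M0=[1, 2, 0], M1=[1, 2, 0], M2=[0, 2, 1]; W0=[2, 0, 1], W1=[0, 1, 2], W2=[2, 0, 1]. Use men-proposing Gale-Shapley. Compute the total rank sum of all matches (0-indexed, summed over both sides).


Step 1: Run Gale-Shapley (men propose, women hold best offer):
  M0 proposes to W1; she accepts
  M1 proposes to W1; rejected
  M1 proposes to W2; she accepts
  M2 proposes to W0; she accepts
Step 2: Final matching: W0-M2, W1-M0, W2-M1
Step 3: 0-indexed ranks (man's rank of his match, then woman's): 0 + 0 + 0 + 0 + 1 + 2
Step 4: Total rank sum = 3

3


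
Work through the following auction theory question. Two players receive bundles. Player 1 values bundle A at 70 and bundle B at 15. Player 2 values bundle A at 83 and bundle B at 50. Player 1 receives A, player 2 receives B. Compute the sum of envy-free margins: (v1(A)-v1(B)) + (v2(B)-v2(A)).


Step 1: Player 1's margin = v1(A) - v1(B) = 70 - 15 = 55
Step 2: Player 2's margin = v2(B) - v2(A) = 50 - 83 = -33
Step 3: Total margin = 55 + -33 = 22

22


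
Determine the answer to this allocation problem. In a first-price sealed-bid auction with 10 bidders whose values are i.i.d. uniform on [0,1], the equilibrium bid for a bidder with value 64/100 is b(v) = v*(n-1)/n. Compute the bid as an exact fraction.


Step 1: The symmetric BNE bidding function is b(v) = v * (n-1) / n
Step 2: Substitute v = 16/25 and n = 10
Step 3: b = 16/25 * 9/10
Step 4: b = 72/125

72/125


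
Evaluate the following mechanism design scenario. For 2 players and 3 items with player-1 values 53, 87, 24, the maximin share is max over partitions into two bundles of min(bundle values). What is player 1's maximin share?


Step 1: Item values = 53, 87, 24
Step 2: Enumerate all 2-bundle partitions and take the smaller bundle:
  Partition 1: {53} vs {87,24} -> bundles 53, 111; min = 53
  Partition 2: {87} vs {53,24} -> bundles 87, 77; min = 77
  Partition 3: {24} vs {53,87} -> bundles 24, 140; min = 24
Step 3: MMS = max(53, 77, 24) = 77

77


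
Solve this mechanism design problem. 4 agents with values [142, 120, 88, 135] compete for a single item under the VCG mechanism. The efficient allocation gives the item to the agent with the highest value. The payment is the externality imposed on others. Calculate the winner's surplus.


Step 1: The winner is the agent with the highest value: agent 0 with value 142
Step 2: Values of other agents: [120, 88, 135]
Step 3: VCG payment = max of others' values = 135
Step 4: Surplus = 142 - 135 = 7

7


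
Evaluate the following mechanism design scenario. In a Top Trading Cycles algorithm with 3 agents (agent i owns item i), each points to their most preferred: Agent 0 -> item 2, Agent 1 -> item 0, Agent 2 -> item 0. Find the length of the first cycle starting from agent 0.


Step 1: Trace the pointer graph from agent 0: 0 -> 2 -> 0
Step 2: A cycle is detected when we revisit agent 0
Step 3: The cycle is: 0 -> 2 -> 0
Step 4: Cycle length = 2

2


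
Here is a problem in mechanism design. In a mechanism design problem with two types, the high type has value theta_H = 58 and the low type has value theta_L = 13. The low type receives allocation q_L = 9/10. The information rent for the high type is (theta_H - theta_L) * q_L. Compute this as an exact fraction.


Step 1: theta_H - theta_L = 58 - 13 = 45
Step 2: Information rent = (theta_H - theta_L) * q_L
Step 3: = 45 * 9/10
Step 4: = 81/2

81/2


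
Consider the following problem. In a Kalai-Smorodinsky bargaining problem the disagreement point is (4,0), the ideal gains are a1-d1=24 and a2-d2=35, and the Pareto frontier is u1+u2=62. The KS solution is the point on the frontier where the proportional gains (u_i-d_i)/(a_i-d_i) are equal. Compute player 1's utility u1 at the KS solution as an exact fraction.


Step 1: At the KS point, (u1-d1)/r1 = (u2-d2)/r2 = t and u1+u2 = 62
Step 2: u1 = d1 + r1*t and u2 = d2 + r2*t, so (d1 + r1*t) + (d2 + r2*t) = 62
Step 3: t = (62 - 4 - 0)/(24 + 35) = 58/59
Step 4: u1 = d1 + r1*t = 4 + 24 * 58/59 = 1628/59
Step 5: (Check: u2 = d2 + r2*t = 2030/59; u1+u2 = 1628/59 + 2030/59 = 62, on the frontier.)

1628/59


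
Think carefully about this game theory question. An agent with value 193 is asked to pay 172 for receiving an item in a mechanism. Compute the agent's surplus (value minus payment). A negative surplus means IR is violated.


Step 1: Surplus = value - payment = 193 - 172 = 21
Step 2: IR is satisfied (surplus >= 0)

21


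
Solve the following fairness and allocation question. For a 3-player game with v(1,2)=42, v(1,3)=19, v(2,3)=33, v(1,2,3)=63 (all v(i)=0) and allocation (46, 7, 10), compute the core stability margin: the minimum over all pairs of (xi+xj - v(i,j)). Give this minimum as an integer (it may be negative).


Step 1: Slack for coalition (1,2): x1+x2 - v12 = 53 - 42 = 11
Step 2: Slack for coalition (1,3): x1+x3 - v13 = 56 - 19 = 37
Step 3: Slack for coalition (2,3): x2+x3 - v23 = 17 - 33 = -16
Step 4: Minimum slack = min(11, 37, -16) = -16, attained by (2,3); coalition (2,3) can block (slack < 0), so the allocation is not in the core

-16


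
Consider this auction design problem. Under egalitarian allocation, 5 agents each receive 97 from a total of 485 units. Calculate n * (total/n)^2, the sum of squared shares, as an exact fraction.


Step 1: Each agent's share = 485/5 = 97
Step 2: Square of each share = (97)^2 = 9409
Step 3: Sum of squares = 5 * 9409 = 47045

47045


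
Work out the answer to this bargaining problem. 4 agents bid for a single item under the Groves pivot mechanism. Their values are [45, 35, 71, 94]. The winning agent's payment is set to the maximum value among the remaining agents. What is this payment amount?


Step 1: The efficient winner is agent 3 with value 94
Step 2: Other agents' values: [45, 35, 71]
Step 3: Pivot payment = max(others) = 71
Step 4: The winner pays 71

71


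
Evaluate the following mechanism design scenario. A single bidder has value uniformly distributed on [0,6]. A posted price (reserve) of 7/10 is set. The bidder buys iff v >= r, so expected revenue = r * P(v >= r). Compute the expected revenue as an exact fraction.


Step 1: Posted price r = 7/10, value support [0,6]
Step 2: P(v >= r) = (6 - 7/10)/6 = 53/60
Step 3: Expected revenue = r * P(v >= r) = 7/10 * 53/60
Step 4: Revenue = 371/600

371/600


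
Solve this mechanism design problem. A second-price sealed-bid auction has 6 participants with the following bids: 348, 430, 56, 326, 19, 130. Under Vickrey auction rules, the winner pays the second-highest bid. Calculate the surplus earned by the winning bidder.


Step 1: Sort bids in descending order: 430, 348, 326, 130, 56, 19
Step 2: The winning bid is the highest: 430
Step 3: The payment equals the second-highest bid: 348
Step 4: Surplus = winner's bid - payment = 430 - 348 = 82

82


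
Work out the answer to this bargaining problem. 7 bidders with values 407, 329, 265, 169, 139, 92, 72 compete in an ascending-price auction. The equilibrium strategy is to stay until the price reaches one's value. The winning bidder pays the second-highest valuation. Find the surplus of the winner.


Step 1: Identify the highest value: 407
Step 2: Identify the second-highest value: 329
Step 3: The final price = second-highest value = 329
Step 4: Surplus = 407 - 329 = 78

78


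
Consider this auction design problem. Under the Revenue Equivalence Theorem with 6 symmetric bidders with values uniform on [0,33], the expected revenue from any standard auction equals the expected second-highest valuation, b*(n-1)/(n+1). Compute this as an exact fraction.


Step 1: By Revenue Equivalence, expected revenue = b*(n-1)/(n+1)
Step 2: Substituting n = 6, b = 33
Step 3: Revenue = 33*(6-1)/(6+1) = 33*5/7
Step 4: Revenue = 165/7

165/7


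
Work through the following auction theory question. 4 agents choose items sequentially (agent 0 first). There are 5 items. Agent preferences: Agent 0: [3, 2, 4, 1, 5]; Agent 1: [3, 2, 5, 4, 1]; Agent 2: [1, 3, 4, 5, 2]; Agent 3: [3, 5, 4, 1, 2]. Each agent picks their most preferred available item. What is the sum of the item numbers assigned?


Step 1: Agent 0 picks item 3
Step 2: Agent 1 picks item 2
Step 3: Agent 2 picks item 1
Step 4: Agent 3 picks item 5
Step 5: Sum = 3 + 2 + 1 + 5 = 11

11


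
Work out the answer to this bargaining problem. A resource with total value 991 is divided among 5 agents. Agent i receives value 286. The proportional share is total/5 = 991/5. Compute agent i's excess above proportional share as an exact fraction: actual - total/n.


Step 1: Proportional share = 991/5
Step 2: Agent's actual allocation = 286
Step 3: Excess = 286 - 991/5 = 439/5

439/5


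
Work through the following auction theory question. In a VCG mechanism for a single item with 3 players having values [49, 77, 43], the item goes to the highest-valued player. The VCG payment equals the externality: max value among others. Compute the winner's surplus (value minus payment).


Step 1: The winner is the agent with the highest value: agent 1 with value 77
Step 2: Values of other agents: [49, 43]
Step 3: VCG payment = max of others' values = 49
Step 4: Surplus = 77 - 49 = 28

28


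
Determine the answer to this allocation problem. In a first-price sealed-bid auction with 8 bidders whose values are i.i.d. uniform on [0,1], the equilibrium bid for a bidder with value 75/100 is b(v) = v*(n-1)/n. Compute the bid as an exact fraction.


Step 1: The symmetric BNE bidding function is b(v) = v * (n-1) / n
Step 2: Substitute v = 3/4 and n = 8
Step 3: b = 3/4 * 7/8
Step 4: b = 21/32

21/32


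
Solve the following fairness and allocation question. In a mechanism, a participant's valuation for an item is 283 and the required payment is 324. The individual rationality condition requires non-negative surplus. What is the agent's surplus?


Step 1: Surplus = value - payment = 283 - 324 = -41
Step 2: IR is violated (surplus < 0)

-41


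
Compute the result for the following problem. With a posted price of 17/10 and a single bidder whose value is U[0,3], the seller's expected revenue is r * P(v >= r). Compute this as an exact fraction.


Step 1: Posted price r = 17/10, value support [0,3]
Step 2: P(v >= r) = (3 - 17/10)/3 = 13/30
Step 3: Expected revenue = r * P(v >= r) = 17/10 * 13/30
Step 4: Revenue = 221/300

221/300


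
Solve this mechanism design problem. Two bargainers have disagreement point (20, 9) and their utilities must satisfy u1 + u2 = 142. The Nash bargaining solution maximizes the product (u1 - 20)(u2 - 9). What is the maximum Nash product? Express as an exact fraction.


Step 1: The Nash solution splits surplus symmetrically above the disagreement point
Step 2: u1 = (total + d1 - d2)/2 = (142 + 20 - 9)/2 = 153/2
Step 3: u2 = (total - d1 + d2)/2 = (142 - 20 + 9)/2 = 131/2
Step 4: Nash product = (153/2 - 20) * (131/2 - 9)
Step 5: = 113/2 * 113/2 = 12769/4

12769/4


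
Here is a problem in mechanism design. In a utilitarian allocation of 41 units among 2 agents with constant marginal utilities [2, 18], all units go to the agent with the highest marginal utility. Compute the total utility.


Step 1: The marginal utilities are [2, 18]
Step 2: The highest marginal utility is 18
Step 3: All 41 units go to that agent
Step 4: Total utility = 18 * 41 = 738

738


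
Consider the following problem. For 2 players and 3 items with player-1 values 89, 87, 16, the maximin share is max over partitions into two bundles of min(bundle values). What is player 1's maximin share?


Step 1: Item values = 89, 87, 16
Step 2: Enumerate all 2-bundle partitions and take the smaller bundle:
  Partition 1: {89} vs {87,16} -> bundles 89, 103; min = 89
  Partition 2: {87} vs {89,16} -> bundles 87, 105; min = 87
  Partition 3: {16} vs {89,87} -> bundles 16, 176; min = 16
Step 3: MMS = max(89, 87, 16) = 89

89


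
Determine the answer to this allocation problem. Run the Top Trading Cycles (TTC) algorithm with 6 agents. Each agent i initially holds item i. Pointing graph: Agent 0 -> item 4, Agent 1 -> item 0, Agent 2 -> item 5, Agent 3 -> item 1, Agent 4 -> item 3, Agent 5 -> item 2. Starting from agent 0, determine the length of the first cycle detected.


Step 1: Trace the pointer graph from agent 0: 0 -> 4 -> 3 -> 1 -> 0
Step 2: A cycle is detected when we revisit agent 0
Step 3: The cycle is: 0 -> 4 -> 3 -> 1 -> 0
Step 4: Cycle length = 4

4


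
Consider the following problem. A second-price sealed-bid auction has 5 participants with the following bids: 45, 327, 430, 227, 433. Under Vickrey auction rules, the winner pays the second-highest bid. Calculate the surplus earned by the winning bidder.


Step 1: Sort bids in descending order: 433, 430, 327, 227, 45
Step 2: The winning bid is the highest: 433
Step 3: The payment equals the second-highest bid: 430
Step 4: Surplus = winner's bid - payment = 433 - 430 = 3

3


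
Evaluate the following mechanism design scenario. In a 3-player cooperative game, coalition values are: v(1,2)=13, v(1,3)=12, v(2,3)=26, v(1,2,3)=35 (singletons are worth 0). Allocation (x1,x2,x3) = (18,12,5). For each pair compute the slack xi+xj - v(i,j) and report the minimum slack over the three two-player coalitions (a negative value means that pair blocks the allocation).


Step 1: Slack for coalition (1,2): x1+x2 - v12 = 30 - 13 = 17
Step 2: Slack for coalition (1,3): x1+x3 - v13 = 23 - 12 = 11
Step 3: Slack for coalition (2,3): x2+x3 - v23 = 17 - 26 = -9
Step 4: Minimum slack = min(17, 11, -9) = -9, attained by (2,3); coalition (2,3) can block (slack < 0), so the allocation is not in the core

-9


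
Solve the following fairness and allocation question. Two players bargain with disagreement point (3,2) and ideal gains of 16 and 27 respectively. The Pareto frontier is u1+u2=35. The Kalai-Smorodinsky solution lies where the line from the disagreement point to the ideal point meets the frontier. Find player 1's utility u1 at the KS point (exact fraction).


Step 1: At the KS point, (u1-d1)/r1 = (u2-d2)/r2 = t and u1+u2 = 35
Step 2: u1 = d1 + r1*t and u2 = d2 + r2*t, so (d1 + r1*t) + (d2 + r2*t) = 35
Step 3: t = (35 - 3 - 2)/(16 + 27) = 30/43
Step 4: u1 = d1 + r1*t = 3 + 16 * 30/43 = 609/43
Step 5: (Check: u2 = d2 + r2*t = 896/43; u1+u2 = 609/43 + 896/43 = 35, on the frontier.)

609/43


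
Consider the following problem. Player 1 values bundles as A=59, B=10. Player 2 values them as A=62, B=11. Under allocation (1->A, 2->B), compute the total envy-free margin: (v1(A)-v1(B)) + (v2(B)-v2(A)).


Step 1: Player 1's margin = v1(A) - v1(B) = 59 - 10 = 49
Step 2: Player 2's margin = v2(B) - v2(A) = 11 - 62 = -51
Step 3: Total margin = 49 + -51 = -2

-2


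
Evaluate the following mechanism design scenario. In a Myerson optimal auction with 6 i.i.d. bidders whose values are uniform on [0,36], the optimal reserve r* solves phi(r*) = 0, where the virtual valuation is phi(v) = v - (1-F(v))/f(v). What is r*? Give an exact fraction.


Step 1: For U[0,36], F(v) = v/36 and f(v) = 1/36
Step 2: phi(v) = v - (1 - v/36)/(1/36) = v - (36 - v) = 2v - 36
Step 3: Set phi(r*) = 0: 2r* - 36 = 0
Step 4: r* = 36/2 = 18 (the number of bidders n = 6 does not enter)

18


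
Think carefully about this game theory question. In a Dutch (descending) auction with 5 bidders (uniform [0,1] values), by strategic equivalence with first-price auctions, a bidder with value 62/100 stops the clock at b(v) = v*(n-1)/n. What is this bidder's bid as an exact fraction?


Step 1: Dutch auctions are strategically equivalent to first-price auctions
Step 2: The equilibrium bid is b(v) = v*(n-1)/n
Step 3: b = 31/50 * 4/5
Step 4: b = 62/125

62/125


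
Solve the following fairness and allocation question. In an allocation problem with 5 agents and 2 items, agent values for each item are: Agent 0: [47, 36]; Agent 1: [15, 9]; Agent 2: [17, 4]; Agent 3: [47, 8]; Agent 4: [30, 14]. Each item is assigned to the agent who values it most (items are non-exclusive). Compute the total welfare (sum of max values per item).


Step 1: For each item, find the maximum value among all agents.
Step 2: Item 0 -> Agent 0 (value 47)
Step 3: Item 1 -> Agent 0 (value 36)
Step 4: Total welfare = 47 + 36 = 83

83


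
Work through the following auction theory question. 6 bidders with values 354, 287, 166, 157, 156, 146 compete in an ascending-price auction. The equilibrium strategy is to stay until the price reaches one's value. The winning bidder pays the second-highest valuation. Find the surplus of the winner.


Step 1: Identify the highest value: 354
Step 2: Identify the second-highest value: 287
Step 3: The final price = second-highest value = 287
Step 4: Surplus = 354 - 287 = 67

67


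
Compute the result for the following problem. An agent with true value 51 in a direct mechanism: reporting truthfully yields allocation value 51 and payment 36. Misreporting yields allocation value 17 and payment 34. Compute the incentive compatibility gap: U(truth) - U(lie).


Step 1: U(truth) = value - payment = 51 - 36 = 15
Step 2: U(lie) = allocation - payment = 17 - 34 = -17
Step 3: IC gap = 15 - (-17) = 32

32


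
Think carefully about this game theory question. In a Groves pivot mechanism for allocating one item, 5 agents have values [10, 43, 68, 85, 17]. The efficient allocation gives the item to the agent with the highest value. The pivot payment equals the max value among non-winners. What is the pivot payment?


Step 1: The efficient winner is agent 3 with value 85
Step 2: Other agents' values: [10, 43, 68, 17]
Step 3: Pivot payment = max(others) = 68
Step 4: The winner pays 68

68


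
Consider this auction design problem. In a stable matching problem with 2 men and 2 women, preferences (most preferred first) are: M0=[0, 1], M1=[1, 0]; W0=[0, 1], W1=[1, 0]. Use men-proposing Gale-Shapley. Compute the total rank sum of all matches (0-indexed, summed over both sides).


Step 1: Run Gale-Shapley (men propose, women hold best offer):
  M0 proposes to W0; she accepts
  M1 proposes to W1; she accepts
Step 2: Final matching: W0-M0, W1-M1
Step 3: 0-indexed ranks (man's rank of his match, then woman's): 0 + 0 + 0 + 0
Step 4: Total rank sum = 0

0


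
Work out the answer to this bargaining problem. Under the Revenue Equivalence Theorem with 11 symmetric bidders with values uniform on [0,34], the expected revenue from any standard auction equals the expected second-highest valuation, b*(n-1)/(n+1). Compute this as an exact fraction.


Step 1: By Revenue Equivalence, expected revenue = b*(n-1)/(n+1)
Step 2: Substituting n = 11, b = 34
Step 3: Revenue = 34*(11-1)/(11+1) = 34*10/12
Step 4: Revenue = 340/12 = 85/3

85/3


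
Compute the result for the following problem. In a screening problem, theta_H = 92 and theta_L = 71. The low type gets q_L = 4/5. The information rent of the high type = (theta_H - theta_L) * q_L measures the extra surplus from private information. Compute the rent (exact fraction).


Step 1: theta_H - theta_L = 92 - 71 = 21
Step 2: Information rent = (theta_H - theta_L) * q_L
Step 3: = 21 * 4/5
Step 4: = 84/5

84/5


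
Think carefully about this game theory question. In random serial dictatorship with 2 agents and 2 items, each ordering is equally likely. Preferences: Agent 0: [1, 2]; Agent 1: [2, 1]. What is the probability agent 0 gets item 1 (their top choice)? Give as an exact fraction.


Step 1: Agent 0 wants item 1
Step 2: There are 2 possible orderings of agents
Step 3: In 2 orderings, agent 0 gets item 1
Step 4: Probability = 2/2 = 1

1


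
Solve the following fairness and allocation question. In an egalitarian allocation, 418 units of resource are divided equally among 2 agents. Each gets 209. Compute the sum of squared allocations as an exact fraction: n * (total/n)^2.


Step 1: Each agent's share = 418/2 = 209
Step 2: Square of each share = (209)^2 = 43681
Step 3: Sum of squares = 2 * 43681 = 87362

87362
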